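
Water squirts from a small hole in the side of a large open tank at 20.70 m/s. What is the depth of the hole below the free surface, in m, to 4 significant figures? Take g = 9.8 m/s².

h = 21.86 m

Torricelli: v = √(2gh), so h = v²/(2g).
h = 20.70²/(2·9.8) = 428.5/19.60 = 21.86 m.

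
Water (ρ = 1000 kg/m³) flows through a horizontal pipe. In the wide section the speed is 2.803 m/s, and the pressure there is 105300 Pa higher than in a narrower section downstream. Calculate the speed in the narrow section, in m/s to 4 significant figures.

14.78 m/s

With h₁ = h₂, rearranging Bernoulli gives v₂ = √(v₁² + 2ΔP/ρ).
v₂ = √(2.803² + 2·105300/1000) = √(7.857 + 210.6) = 14.78 m/s.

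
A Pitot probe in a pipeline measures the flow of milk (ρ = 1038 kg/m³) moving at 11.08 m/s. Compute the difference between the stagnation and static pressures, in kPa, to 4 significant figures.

ΔP = 63.72 kPa

The dynamic pressure equals the rise in static pressure at the stagnation point: ΔP = ½ρv².
ΔP = ½·1038·11.08² = 63720 Pa.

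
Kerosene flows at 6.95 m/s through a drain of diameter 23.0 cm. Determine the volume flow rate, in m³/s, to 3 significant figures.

Q = A·v = 0.0415 m² × 6.95 m/s = 0.289 m³/s.

Q = 0.289 m³/s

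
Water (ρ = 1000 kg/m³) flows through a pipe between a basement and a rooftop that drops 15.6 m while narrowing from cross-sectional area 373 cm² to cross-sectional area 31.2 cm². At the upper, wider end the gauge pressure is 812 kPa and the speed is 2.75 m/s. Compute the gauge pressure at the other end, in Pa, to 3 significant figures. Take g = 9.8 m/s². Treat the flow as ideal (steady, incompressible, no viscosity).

P₂ ≈ 428000 Pa

By continuity, v₂ = v₁·A₁/A₂ = 2.75·(373/31.2) = 32.9 m/s.
Energy conservation along the streamline gives P₂ = P₁ − ½ρ(v₂² − v₁²) − ρg(h₂ − h₁).
P₂ = 812000 + ½·1000·(2.75² − 32.9²) − 1000·9.8·(−15.6) = 812000 + (-537000) − (-153000) = 428000 Pa.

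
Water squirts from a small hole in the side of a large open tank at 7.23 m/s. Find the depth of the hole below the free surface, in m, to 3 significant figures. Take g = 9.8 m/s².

Torricelli: v = √(2gh), so h = v²/(2g).
h = 7.23²/(2·9.8) = 52.3/19.60 = 2.67 m.

h ≈ 2.67 m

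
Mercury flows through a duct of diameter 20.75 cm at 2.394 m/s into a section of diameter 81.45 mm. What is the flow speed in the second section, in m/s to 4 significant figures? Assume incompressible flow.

15.54 m/s

Mass conservation (A₁v₁ = A₂v₂) gives v₂ = 2.394 × 338.2/52.10 = 15.54 m/s.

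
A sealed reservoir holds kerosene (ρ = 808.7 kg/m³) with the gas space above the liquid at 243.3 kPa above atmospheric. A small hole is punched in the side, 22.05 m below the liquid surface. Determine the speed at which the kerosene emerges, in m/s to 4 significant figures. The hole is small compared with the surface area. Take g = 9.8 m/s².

Take point 1 at the surface (v₁ ≈ 0) and point 2 at the hole (at atmospheric pressure). Bernoulli: P₁ + ρg h = P_atm + ½ρv₂².
With P₁ − P_atm = 243300 Pa, v₂ = √(2gh + 2ΔP/ρ) = √(2·9.8·22.05 + 2·243300/808.7) = 32.15 m/s.

v ≈ 32.15 m/s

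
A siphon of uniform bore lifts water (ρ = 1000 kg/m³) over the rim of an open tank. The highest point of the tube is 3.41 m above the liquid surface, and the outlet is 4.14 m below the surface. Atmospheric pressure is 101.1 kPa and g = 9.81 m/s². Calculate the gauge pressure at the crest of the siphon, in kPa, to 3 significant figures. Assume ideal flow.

P_gauge = -74.1 kPa

From the surface to the outlet (both open to atmosphere, surface at rest): v = √(2g·h_out) = √(2·9.81·4.14) = 9.01 m/s.
Continuity keeps v the same throughout the tube; from surface to crest, P_atm + 0 = P_top + ½ρv² + ρg·h_top.
P_top = 101100 − ½·1000·9.01² − 1000·9.81·3.41 = 27000 Pa. So P_gauge = P_top − P_atm = -74100 Pa.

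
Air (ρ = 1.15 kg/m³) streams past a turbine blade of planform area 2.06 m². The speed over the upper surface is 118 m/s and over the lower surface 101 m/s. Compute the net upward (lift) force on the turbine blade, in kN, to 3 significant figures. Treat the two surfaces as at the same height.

F = 4.41 kN

The faster flow above has the lower pressure; Bernoulli (same height) gives ΔP = ½ρ(v_up² − v_low²).
ΔP = ½·1.15·(118² − 101²) = 2140 Pa.
Lift = ΔP · A = 2140 × 2.06 = 4410 N.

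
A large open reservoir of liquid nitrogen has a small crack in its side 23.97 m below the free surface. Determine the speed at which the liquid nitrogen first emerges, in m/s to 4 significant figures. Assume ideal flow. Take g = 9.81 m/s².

The surface is effectively still and both ends are open, so ½v² = gh and v = √(2·9.81·23.97) = 21.69 m/s.

v ≈ 21.69 m/s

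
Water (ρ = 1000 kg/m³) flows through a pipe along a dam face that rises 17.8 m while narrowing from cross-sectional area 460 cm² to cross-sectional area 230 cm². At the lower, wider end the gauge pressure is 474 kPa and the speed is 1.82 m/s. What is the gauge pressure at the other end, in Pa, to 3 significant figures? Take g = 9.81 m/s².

P₂ ≈ 294000 Pa

The volume flow rate is constant, so v₂ = (A₁/A₂)v₁ = (460/230)·1.82 = 3.64 m/s.
Applying Bernoulli between the two ends and solving for P₂: P₂ = P₁ + ½ρ(v₁² − v₂²) − ρgΔh.
P₂ = 474000 + ½·1000·(1.82² − 3.64²) − 1000·9.81·(+17.8) = 474000 + (-4970) − (175000) = 294000 Pa.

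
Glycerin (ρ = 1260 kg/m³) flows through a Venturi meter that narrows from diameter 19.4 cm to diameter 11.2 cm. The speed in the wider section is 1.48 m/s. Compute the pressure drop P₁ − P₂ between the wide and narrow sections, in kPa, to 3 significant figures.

ΔP ≈ 11.0 kPa

Continuity gives A₁v₁ = A₂v₂, so v₂ = (296 cm²)/(98.5 cm²) × 1.48 m/s = 4.44 m/s.
Bernoulli (h₁ = h₂): P₁ − P₂ = ½ρ(v₂² − v₁²).
P₁ − P₂ = ½·1260·(4.44² − 1.48²) = ½·1260·17.5 = 11000 Pa.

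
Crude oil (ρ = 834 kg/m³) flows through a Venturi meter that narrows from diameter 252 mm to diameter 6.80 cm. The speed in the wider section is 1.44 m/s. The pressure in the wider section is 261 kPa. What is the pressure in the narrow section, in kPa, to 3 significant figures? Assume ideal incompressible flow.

By continuity, v₂ = v₁·A₁/A₂ = 1.44·(499/36.3) = 19.8 m/s.
The pipe is horizontal, so Bernoulli reduces to P₁ + ½ρv₁² = P₂ + ½ρv₂².
P₂ = P₁ − ½ρ(v₂² − v₁²) = 261000 − ½·834·(19.8² − 1.44²) = 261000 − 162000 = 98800 Pa.

P₂ = 98.8 kPa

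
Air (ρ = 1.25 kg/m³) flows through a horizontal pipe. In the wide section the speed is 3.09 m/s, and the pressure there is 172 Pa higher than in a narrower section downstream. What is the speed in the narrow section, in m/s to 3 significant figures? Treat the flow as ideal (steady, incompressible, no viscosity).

v₂ ≈ 16.9 m/s

Horizontal Bernoulli: P₁ + ½ρv₁² = P₂ + ½ρv₂², so v₂² = v₁² + 2(P₁ − P₂)/ρ.
v₂ = √(3.09² + 2·172/1.25) = √(9.55 + 275) = 16.9 m/s.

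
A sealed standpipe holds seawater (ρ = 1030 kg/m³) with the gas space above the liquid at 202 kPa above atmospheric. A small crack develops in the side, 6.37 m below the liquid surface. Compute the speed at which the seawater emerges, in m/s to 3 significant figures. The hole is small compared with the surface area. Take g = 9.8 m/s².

Take point 1 at the surface (v₁ ≈ 0) and point 2 at the hole (at atmospheric pressure). Bernoulli: P₁ + ρg h = P_atm + ½ρv₂².
With P₁ − P_atm = 202000 Pa, v₂ = √(2gh + 2ΔP/ρ) = √(2·9.8·6.37 + 2·202000/1030) = 22.7 m/s.

v = 22.7 m/s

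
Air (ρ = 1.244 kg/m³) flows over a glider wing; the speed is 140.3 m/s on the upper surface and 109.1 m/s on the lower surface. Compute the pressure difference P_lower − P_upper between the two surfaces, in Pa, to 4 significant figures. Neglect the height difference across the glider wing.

ΔP ≈ 4840 Pa

Bernoulli (same height): P_lower − P_upper = ½ρ(v_upper² − v_lower²).
ΔP = ½·1.244·(140.3² − 109.1²) = 4840 Pa.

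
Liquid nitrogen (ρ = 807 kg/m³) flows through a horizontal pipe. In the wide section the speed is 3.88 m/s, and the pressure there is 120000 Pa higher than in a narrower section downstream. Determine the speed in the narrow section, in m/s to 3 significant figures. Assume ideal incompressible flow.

v₂ = 17.7 m/s

With h₁ = h₂, rearranging Bernoulli gives v₂ = √(v₁² + 2ΔP/ρ).
v₂ = √(3.88² + 2·120000/807) = √(15.1 + 297) = 17.7 m/s.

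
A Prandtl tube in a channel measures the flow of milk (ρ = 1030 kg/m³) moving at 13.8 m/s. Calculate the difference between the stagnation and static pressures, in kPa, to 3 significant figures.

ΔP ≈ 98.1 kPa

Bernoulli between the free stream and the stagnation point: ½ρv² = P_stag − P_static.
ΔP = ½·1030·13.8² = 98100 Pa.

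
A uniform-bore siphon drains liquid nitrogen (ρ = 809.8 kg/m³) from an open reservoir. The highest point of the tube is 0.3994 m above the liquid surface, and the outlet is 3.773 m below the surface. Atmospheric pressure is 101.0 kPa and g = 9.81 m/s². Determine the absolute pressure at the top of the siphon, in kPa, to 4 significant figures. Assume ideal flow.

From the surface to the outlet (both open to atmosphere, surface at rest): v = √(2g·h_out) = √(2·9.81·3.773) = 8.604 m/s.
With constant cross-section the crest speed equals v; applying Bernoulli from the surface up to the crest, P_top = P_atm − ½ρv² − ρg·h_top.
P_top = 101000 − ½·809.8·8.604² − 809.8·9.81·0.3994 = 67850 Pa.

67.85 kPa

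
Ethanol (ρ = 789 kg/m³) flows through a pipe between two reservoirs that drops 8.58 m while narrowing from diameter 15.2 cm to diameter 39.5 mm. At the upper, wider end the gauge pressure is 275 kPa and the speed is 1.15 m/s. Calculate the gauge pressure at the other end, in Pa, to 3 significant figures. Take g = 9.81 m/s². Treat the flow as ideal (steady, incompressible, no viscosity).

Mass conservation (A₁v₁ = A₂v₂) gives v₂ = 1.15 × 181/12.3 = 17.0 m/s.
Applying Bernoulli between the two ends and solving for P₂: P₂ = P₁ + ½ρ(v₁² − v₂²) − ρgΔh.
P₂ = 275000 + ½·789·(1.15² − 17.0²) − 789·9.81·(−8.58) = 275000 + (-114000) − (-66400) = 228000 Pa.

228000 Pa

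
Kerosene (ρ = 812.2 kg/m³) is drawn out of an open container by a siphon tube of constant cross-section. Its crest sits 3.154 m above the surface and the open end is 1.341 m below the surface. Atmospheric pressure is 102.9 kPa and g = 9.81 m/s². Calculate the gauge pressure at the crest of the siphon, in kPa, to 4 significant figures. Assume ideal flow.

P_gauge ≈ -35.81 kPa

The outlet speed comes from Torricelli: v = √(2g·1.341) = 5.129 m/s.
The bore is uniform, so the speed at the crest is the same v. Bernoulli surface→crest: P_atm = P_top + ½ρv² + ρg·h_top.
P_top = 102900 − ½·812.2·5.129² − 812.2·9.81·3.154 = 67090 Pa. So P_gauge = P_top − P_atm = -35810 Pa.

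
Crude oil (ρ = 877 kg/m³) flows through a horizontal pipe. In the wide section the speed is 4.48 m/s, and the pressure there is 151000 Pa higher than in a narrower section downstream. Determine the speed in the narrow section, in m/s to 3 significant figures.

v₂ ≈ 19.1 m/s

Horizontal Bernoulli: P₁ + ½ρv₁² = P₂ + ½ρv₂², so v₂² = v₁² + 2(P₁ − P₂)/ρ.
v₂ = √(4.48² + 2·151000/877) = √(20.1 + 344) = 19.1 m/s.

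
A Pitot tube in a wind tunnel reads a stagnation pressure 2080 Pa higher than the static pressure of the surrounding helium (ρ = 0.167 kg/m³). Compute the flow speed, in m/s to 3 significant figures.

v = 158 m/s

The dynamic pressure equals the rise in static pressure at the stagnation point: ΔP = ½ρv².
v = √(2ΔP/ρ) = √(2·2080/0.167) = 158 m/s.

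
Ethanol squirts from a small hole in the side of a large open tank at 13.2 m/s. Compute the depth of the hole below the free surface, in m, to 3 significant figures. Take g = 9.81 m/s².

Inverting v = √(2gh) gives h = v² / 2g.
h = 13.2²/(2·9.81) = 174/19.62 = 8.88 m.

8.88 m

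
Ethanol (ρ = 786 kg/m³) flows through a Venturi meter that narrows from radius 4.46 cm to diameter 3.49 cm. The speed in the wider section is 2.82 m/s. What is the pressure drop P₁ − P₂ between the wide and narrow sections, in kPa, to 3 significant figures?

Mass conservation (A₁v₁ = A₂v₂) gives v₂ = 2.82 × 62.5/9.57 = 18.4 m/s.
Bernoulli (h₁ = h₂): P₁ − P₂ = ½ρ(v₂² − v₁²).
P₁ − P₂ = ½·786·(18.4² − 2.82²) = ½·786·331 = 130000 Pa.

ΔP = 130 kPa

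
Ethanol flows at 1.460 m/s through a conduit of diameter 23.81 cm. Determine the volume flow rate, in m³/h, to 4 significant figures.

Q = A·v = 0.04453 m² × 1.460 m/s = 0.06501 m³/s.
Converting: 0.06501 m³/s × 3600 = 234.0 m³/h.

234.0 m³/h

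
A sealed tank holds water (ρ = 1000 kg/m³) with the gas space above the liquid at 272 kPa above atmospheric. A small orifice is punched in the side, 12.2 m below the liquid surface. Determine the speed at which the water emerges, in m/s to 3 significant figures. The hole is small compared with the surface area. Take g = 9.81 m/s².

Take point 1 at the surface (v₁ ≈ 0) and point 2 at the hole (at atmospheric pressure). Bernoulli: P₁ + ρg h = P_atm + ½ρv₂².
With P₁ − P_atm = 272000 Pa, v₂ = √(2gh + 2ΔP/ρ) = √(2·9.81·12.2 + 2·272000/1000) = 28.0 m/s.

v ≈ 28.0 m/s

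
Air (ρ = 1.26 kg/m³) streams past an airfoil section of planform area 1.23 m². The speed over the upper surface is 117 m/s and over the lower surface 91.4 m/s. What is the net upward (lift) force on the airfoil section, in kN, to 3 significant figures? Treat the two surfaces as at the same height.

With equal heights on the two surfaces, Bernoulli gives P_lower − P_upper = ½ρ(v_upper² − v_lower²).
ΔP = ½·1.26·(117² − 91.4²) = 3360 Pa.
Lift = ΔP · A = 3360 × 1.23 = 4130 N.

F ≈ 4.13 kN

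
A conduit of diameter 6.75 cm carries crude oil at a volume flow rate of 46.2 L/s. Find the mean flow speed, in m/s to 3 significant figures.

v ≈ 12.9 m/s

Q = 46.2 L/s = 0.0462 m³/s.
v = Q/A = 0.0462 / 0.00358 = 12.9 m/s.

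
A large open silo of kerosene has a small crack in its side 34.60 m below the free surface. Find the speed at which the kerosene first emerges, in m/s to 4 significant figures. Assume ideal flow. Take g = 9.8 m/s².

v = 26.04 m/s

Torricelli's result v = √(2gh) gives v = √(2·9.8·34.60) = 26.04 m/s.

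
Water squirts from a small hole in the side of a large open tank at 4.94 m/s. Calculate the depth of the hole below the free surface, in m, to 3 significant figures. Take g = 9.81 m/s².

h ≈ 1.24 m

Torricelli: v = √(2gh), so h = v²/(2g).
h = 4.94²/(2·9.81) = 24.4/19.62 = 1.24 m.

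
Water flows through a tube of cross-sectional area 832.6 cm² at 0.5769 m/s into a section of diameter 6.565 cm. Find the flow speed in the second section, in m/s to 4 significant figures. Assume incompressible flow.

Mass conservation (A₁v₁ = A₂v₂) gives v₂ = 0.5769 × 832.6/33.85 = 14.19 m/s.

14.19 m/s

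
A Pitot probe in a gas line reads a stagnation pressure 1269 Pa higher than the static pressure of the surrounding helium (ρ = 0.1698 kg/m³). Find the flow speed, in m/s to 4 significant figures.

v ≈ 122.3 m/s

At the stagnation point the flow is brought to rest, so Bernoulli gives P_stag − P_static = ½ρv².
v = √(2ΔP/ρ) = √(2·1269/0.1698) = 122.3 m/s.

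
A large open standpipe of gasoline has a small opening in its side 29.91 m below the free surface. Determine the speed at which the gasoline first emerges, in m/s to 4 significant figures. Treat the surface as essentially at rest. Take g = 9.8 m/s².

24.21 m/s

Bernoulli from surface to hole (P equal, v_surface ≈ 0): v = √(2gh) = √(2×9.8×29.91) = 24.21 m/s.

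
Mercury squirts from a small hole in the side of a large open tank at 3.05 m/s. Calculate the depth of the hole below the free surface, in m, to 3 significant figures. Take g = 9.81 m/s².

h ≈ 0.474 m

Torricelli: v = √(2gh), so h = v²/(2g).
h = 3.05²/(2·9.81) = 9.30/19.62 = 0.474 m.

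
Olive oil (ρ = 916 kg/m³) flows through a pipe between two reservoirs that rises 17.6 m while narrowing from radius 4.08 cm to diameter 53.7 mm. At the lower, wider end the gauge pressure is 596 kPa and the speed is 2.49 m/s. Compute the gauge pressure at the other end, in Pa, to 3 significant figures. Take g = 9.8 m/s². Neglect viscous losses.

Mass conservation (A₁v₁ = A₂v₂) gives v₂ = 2.49 × 52.3/22.6 = 5.75 m/s.
Energy conservation along the streamline gives P₂ = P₁ − ½ρ(v₂² − v₁²) − ρg(h₂ − h₁).
P₂ = 596000 + ½·916·(2.49² − 5.75²) − 916·9.8·(+17.6) = 596000 + (-12300) − (158000) = 426000 Pa.

426000 Pa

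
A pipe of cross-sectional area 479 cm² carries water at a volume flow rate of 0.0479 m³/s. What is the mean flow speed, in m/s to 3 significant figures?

Q = 0.0479 m³/s = 0.0479 m³/s.
v = Q/A = 0.0479 / 0.0479 = 1.00 m/s.

v = 1.00 m/s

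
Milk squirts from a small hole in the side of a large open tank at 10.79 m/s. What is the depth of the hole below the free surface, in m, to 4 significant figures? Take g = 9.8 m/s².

For a small hole in a large open tank, ½v² = gh, giving h = v²/(2g).
h = 10.79²/(2·9.8) = 116.4/19.60 = 5.940 m.

h ≈ 5.940 m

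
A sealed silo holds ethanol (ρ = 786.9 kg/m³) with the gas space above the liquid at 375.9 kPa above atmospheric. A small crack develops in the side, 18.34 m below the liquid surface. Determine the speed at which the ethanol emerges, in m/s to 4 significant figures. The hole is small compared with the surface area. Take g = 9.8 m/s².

Take point 1 at the surface (v₁ ≈ 0) and point 2 at the hole (at atmospheric pressure). Bernoulli: P₁ + ρg h = P_atm + ½ρv₂².
With P₁ − P_atm = 375900 Pa, v₂ = √(2gh + 2ΔP/ρ) = √(2·9.8·18.34 + 2·375900/786.9) = 36.26 m/s.

v ≈ 36.26 m/s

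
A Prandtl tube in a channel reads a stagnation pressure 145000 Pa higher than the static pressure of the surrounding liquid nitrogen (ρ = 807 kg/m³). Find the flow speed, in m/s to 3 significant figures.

v = 19.0 m/s

Bernoulli between the free stream and the stagnation point: ½ρv² = P_stag − P_static.
v = √(2ΔP/ρ) = √(2·145000/807) = 19.0 m/s.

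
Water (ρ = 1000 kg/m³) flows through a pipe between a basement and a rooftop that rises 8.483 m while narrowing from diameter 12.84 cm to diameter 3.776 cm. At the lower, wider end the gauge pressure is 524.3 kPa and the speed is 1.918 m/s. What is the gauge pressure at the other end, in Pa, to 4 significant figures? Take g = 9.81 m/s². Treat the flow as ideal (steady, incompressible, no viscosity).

The volume flow rate is constant, so v₂ = (A₁/A₂)v₁ = (129.5/11.20)·1.918 = 22.18 m/s.
Energy conservation along the streamline gives P₂ = P₁ − ½ρ(v₂² − v₁²) − ρg(h₂ − h₁).
P₂ = 524300 + ½·1000·(1.918² − 22.18²) − 1000·9.81·(+8.483) = 524300 + (-244100) − (83220) = 197000 Pa.

P₂ = 197000 Pa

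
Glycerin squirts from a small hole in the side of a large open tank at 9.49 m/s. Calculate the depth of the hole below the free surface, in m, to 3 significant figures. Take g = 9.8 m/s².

4.59 m

Inverting v = √(2gh) gives h = v² / 2g.
h = 9.49²/(2·9.8) = 90.1/19.60 = 4.59 m.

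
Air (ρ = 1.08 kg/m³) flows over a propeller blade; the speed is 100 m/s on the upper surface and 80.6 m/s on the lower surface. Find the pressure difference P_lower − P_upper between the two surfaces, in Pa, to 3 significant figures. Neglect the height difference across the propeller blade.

Bernoulli (same height): P_lower − P_upper = ½ρ(v_upper² − v_lower²).
ΔP = ½·1.08·(100² − 80.6²) = 1890 Pa.

ΔP ≈ 1890 Pa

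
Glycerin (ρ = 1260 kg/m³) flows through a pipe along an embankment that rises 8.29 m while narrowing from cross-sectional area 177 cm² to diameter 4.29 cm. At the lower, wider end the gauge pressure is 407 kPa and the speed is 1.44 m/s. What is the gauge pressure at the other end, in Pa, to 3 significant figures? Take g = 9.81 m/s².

The volume flow rate is constant, so v₂ = (A₁/A₂)v₁ = (177/14.5)·1.44 = 17.6 m/s.
Bernoulli: P₁ + ½ρv₁² + ρg h₁ = P₂ + ½ρv₂² + ρg h₂, so P₂ = P₁ + ½ρ(v₁² − v₂²) − ρg(h₂ − h₁).
P₂ = 407000 + ½·1260·(1.44² − 17.6²) − 1260·9.81·(+8.29) = 407000 + (-195000) − (102000) = 110000 Pa.

P₂ ≈ 110000 Pa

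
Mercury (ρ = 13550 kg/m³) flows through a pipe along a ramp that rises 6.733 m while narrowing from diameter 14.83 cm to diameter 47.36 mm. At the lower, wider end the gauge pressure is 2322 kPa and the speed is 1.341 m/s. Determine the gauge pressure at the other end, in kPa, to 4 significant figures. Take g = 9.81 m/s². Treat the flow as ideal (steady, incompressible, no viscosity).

P₂ ≈ 267.9 kPa

Mass conservation (A₁v₁ = A₂v₂) gives v₂ = 1.341 × 172.7/17.62 = 13.15 m/s.
Energy conservation along the streamline gives P₂ = P₁ − ½ρ(v₂² − v₁²) − ρg(h₂ − h₁).
P₂ = 2322000 + ½·13550·(1.341² − 13.15²) − 13550·9.81·(+6.733) = 2322000 + (-1159000) − (895000) = 267900 Pa.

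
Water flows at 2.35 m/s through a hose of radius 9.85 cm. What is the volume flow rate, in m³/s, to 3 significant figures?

0.0716 m³/s

Q = A·v = 0.0305 m² × 2.35 m/s = 0.0716 m³/s.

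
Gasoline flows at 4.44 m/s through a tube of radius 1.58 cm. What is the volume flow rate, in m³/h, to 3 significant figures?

Q = 12.5 m³/h

Q = A·v = 0.000784 m² × 4.44 m/s = 0.00348 m³/s.
Converting: 0.00348 m³/s × 3600 = 12.5 m³/h.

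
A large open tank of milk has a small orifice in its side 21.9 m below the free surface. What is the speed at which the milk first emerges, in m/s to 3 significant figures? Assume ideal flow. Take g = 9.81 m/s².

Torricelli's result v = √(2gh) gives v = √(2·9.81·21.9) = 20.7 m/s.

v ≈ 20.7 m/s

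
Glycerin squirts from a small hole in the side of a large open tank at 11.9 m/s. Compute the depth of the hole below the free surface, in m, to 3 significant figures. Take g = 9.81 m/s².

Inverting v = √(2gh) gives h = v² / 2g.
h = 11.9²/(2·9.81) = 142/19.62 = 7.22 m.

7.22 m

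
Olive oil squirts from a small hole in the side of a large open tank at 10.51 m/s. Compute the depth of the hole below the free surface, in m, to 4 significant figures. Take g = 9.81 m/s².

5.630 m

For a small hole in a large open tank, ½v² = gh, giving h = v²/(2g).
h = 10.51²/(2·9.81) = 110.5/19.62 = 5.630 m.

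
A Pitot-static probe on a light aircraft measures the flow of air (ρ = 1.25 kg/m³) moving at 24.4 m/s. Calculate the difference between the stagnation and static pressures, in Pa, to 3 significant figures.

Bernoulli between the free stream and the stagnation point: ½ρv² = P_stag − P_static.
ΔP = ½·1.25·24.4² = 372 Pa.

ΔP ≈ 372 Pa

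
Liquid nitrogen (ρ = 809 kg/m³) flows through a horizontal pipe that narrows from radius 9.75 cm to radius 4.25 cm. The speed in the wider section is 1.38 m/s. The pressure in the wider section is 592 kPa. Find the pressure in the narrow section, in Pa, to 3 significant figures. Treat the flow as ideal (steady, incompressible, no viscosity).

Mass conservation (A₁v₁ = A₂v₂) gives v₂ = 1.38 × 299/56.7 = 7.26 m/s.
The pipe is horizontal, so Bernoulli reduces to P₁ + ½ρv₁² = P₂ + ½ρv₂².
P₂ = P₁ − ½ρ(v₂² − v₁²) = 592000 − ½·809·(7.26² − 1.38²) = 592000 − 20600 = 571000 Pa.

P₂ ≈ 571000 Pa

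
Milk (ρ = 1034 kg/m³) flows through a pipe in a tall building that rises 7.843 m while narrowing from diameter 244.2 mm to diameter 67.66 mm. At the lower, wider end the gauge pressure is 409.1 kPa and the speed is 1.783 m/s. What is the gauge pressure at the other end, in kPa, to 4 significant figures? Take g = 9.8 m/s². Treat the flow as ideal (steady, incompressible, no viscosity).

P₂ ≈ 52.37 kPa

The volume flow rate is constant, so v₂ = (A₁/A₂)v₁ = (468.4/35.95)·1.783 = 23.23 m/s.
Applying Bernoulli between the two ends and solving for P₂: P₂ = P₁ + ½ρ(v₁² − v₂²) − ρgΔh.
P₂ = 409100 + ½·1034·(1.783² − 23.23²) − 1034·9.8·(+7.843) = 409100 + (-277300) − (79470) = 52370 Pa.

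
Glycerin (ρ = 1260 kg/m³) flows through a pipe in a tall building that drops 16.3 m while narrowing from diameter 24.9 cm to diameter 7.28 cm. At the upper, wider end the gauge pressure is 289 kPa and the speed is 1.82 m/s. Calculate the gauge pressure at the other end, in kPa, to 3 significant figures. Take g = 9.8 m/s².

The volume flow rate is constant, so v₂ = (A₁/A₂)v₁ = (487/41.6)·1.82 = 21.3 m/s.
Energy conservation along the streamline gives P₂ = P₁ − ½ρ(v₂² − v₁²) − ρg(h₂ − h₁).
P₂ = 289000 + ½·1260·(1.82² − 21.3²) − 1260·9.8·(−16.3) = 289000 + (-284000) − (-201000) = 207000 Pa.

P₂ ≈ 207 kPa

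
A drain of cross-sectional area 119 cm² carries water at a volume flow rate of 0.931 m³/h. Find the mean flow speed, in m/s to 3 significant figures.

v ≈ 0.0217 m/s

Q = 0.931 m³/h = 0.000259 m³/s.
v = Q/A = 0.000259 / 0.0119 = 0.0217 m/s.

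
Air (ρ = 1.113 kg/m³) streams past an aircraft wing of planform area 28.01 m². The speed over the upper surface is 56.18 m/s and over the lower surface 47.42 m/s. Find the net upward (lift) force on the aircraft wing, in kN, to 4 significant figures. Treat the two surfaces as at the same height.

The faster flow above has the lower pressure; Bernoulli (same height) gives ΔP = ½ρ(v_up² − v_low²).
ΔP = ½·1.113·(56.18² − 47.42²) = 505.0 Pa.
Lift = ΔP · A = 505.0 × 28.01 = 14150 N.

F ≈ 14.15 kN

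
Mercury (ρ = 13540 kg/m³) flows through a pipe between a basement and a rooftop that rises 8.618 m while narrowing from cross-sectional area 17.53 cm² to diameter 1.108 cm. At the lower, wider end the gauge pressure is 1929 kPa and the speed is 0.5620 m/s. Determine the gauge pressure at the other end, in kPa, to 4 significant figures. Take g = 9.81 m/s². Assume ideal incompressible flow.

P₂ = 79.65 kPa

Continuity gives A₁v₁ = A₂v₂, so v₂ = (17.53 cm²)/(0.9642 cm²) × 0.5620 m/s = 10.22 m/s.
Bernoulli: P₁ + ½ρv₁² + ρg h₁ = P₂ + ½ρv₂² + ρg h₂, so P₂ = P₁ + ½ρ(v₁² − v₂²) − ρg(h₂ − h₁).
P₂ = 1929000 + ½·13540·(0.5620² − 10.22²) − 13540·9.81·(+8.618) = 1929000 + (-704600) − (1145000) = 79650 Pa.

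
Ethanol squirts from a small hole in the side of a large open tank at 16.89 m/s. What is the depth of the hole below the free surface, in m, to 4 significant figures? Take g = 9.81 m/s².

h ≈ 14.54 m

Torricelli: v = √(2gh), so h = v²/(2g).
h = 16.89²/(2·9.81) = 285.3/19.62 = 14.54 m.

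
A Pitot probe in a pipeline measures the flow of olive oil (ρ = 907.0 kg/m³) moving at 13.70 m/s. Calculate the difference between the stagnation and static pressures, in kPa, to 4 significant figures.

Bernoulli between the free stream and the stagnation point: ½ρv² = P_stag − P_static.
ΔP = ½·907.0·13.70² = 85120 Pa.

ΔP ≈ 85.12 kPa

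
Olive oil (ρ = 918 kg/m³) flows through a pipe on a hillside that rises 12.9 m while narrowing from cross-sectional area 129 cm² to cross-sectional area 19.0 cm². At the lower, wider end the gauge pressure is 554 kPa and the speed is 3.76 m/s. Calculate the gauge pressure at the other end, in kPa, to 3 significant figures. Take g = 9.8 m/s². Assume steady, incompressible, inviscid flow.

By continuity, v₂ = v₁·A₁/A₂ = 3.76·(129/19.0) = 25.5 m/s.
Applying Bernoulli between the two ends and solving for P₂: P₂ = P₁ + ½ρ(v₁² − v₂²) − ρgΔh.
P₂ = 554000 + ½·918·(3.76² − 25.5²) − 918·9.8·(+12.9) = 554000 + (-293000) − (116000) = 145000 Pa.

P₂ ≈ 145 kPa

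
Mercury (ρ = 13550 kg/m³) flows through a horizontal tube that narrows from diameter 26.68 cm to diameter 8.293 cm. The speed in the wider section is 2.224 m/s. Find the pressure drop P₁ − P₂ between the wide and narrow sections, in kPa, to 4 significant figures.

Mass conservation (A₁v₁ = A₂v₂) gives v₂ = 2.224 × 559.1/54.01 = 23.02 m/s.
With no height change, Bernoulli's equation is P₁ + ½ρv₁² = P₂ + ½ρv₂².
P₁ − P₂ = ½·13550·(23.02² − 2.224²) = ½·13550·524.9 = 3556000 Pa.

ΔP ≈ 3556 kPa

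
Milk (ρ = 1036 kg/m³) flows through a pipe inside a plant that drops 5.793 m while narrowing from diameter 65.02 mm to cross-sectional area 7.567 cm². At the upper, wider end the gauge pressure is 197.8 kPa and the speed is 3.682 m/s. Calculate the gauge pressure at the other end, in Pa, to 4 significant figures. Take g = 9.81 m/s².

P₂ ≈ 128500 Pa

Mass conservation (A₁v₁ = A₂v₂) gives v₂ = 3.682 × 33.20/7.567 = 16.16 m/s.
Bernoulli: P₁ + ½ρv₁² + ρg h₁ = P₂ + ½ρv₂² + ρg h₂, so P₂ = P₁ + ½ρ(v₁² − v₂²) − ρg(h₂ − h₁).
P₂ = 197800 + ½·1036·(3.682² − 16.16²) − 1036·9.81·(−5.793) = 197800 + (-128200) − (-58880) = 128500 Pa.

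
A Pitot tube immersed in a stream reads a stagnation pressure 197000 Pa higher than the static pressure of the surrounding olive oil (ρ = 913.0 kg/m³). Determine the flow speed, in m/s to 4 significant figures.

20.77 m/s

At the stagnation point the flow is brought to rest, so Bernoulli gives P_stag − P_static = ½ρv².
v = √(2ΔP/ρ) = √(2·197000/913.0) = 20.77 m/s.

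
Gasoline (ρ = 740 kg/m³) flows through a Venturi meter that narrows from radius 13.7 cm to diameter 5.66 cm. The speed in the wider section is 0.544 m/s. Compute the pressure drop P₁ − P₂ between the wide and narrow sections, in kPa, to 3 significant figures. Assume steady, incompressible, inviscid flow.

Continuity gives A₁v₁ = A₂v₂, so v₂ = (590 cm²)/(25.2 cm²) × 0.544 m/s = 12.7 m/s.
The pipe is horizontal, so Bernoulli reduces to P₁ + ½ρv₁² = P₂ + ½ρv₂².
P₁ − P₂ = ½·740·(12.7² − 0.544²) = ½·740·162 = 60000 Pa.

ΔP ≈ 60.0 kPa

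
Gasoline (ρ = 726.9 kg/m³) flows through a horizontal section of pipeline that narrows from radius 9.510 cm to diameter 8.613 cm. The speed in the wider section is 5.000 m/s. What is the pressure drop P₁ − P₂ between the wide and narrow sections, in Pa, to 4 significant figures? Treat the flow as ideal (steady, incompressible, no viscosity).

ΔP ≈ 207000 Pa

The volume flow rate is constant, so v₂ = (A₁/A₂)v₁ = (284.1/58.26)·5.000 = 24.38 m/s.
With no height change, Bernoulli's equation is P₁ + ½ρv₁² = P₂ + ½ρv₂².
P₁ − P₂ = ½·726.9·(24.38² − 5.000²) = ½·726.9·569.5 = 207000 Pa.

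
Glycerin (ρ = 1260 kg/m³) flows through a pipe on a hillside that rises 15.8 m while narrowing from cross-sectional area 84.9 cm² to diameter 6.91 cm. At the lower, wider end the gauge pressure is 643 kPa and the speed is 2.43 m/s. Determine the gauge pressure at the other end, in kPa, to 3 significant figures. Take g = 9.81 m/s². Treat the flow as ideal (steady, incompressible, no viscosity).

432 kPa

Mass conservation (A₁v₁ = A₂v₂) gives v₂ = 2.43 × 84.9/37.5 = 5.50 m/s.
Applying Bernoulli between the two ends and solving for P₂: P₂ = P₁ + ½ρ(v₁² − v₂²) − ρgΔh.
P₂ = 643000 + ½·1260·(2.43² − 5.50²) − 1260·9.81·(+15.8) = 643000 + (-15300) − (195000) = 432000 Pa.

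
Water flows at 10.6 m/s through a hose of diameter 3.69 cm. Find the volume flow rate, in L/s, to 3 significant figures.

Q = A·v = 0.00107 m² × 10.6 m/s = 0.0113 m³/s.
Converting: 0.0113 m³/s × 1000 = 11.3 L/s.

Q ≈ 11.3 L/s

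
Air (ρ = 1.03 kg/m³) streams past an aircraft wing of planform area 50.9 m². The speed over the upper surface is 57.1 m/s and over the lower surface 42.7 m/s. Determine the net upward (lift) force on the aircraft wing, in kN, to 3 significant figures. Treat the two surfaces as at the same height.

F ≈ 37.7 kN

The faster flow above has the lower pressure; Bernoulli (same height) gives ΔP = ½ρ(v_up² − v_low²).
ΔP = ½·1.03·(57.1² − 42.7²) = 740 Pa.
Lift = ΔP · A = 740 × 50.9 = 37700 N.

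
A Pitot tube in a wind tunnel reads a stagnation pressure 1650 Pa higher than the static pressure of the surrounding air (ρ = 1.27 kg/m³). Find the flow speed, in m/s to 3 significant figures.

At the stagnation point the flow is brought to rest, so Bernoulli gives P_stag − P_static = ½ρv².
v = √(2ΔP/ρ) = √(2·1650/1.27) = 51.0 m/s.

v ≈ 51.0 m/s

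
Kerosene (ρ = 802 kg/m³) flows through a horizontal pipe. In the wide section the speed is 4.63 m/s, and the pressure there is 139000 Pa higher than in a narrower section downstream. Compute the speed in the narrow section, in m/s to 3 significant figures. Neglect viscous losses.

v₂ ≈ 19.2 m/s

Horizontal Bernoulli: P₁ + ½ρv₁² = P₂ + ½ρv₂², so v₂² = v₁² + 2(P₁ − P₂)/ρ.
v₂ = √(4.63² + 2·139000/802) = √(21.4 + 347) = 19.2 m/s.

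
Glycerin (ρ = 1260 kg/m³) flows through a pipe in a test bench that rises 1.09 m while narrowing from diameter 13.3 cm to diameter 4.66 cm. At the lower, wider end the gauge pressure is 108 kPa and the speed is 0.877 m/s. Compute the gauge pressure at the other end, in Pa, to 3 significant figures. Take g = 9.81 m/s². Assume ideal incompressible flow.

The volume flow rate is constant, so v₂ = (A₁/A₂)v₁ = (139/17.1)·0.877 = 7.14 m/s.
Applying Bernoulli between the two ends and solving for P₂: P₂ = P₁ + ½ρ(v₁² − v₂²) − ρgΔh.
P₂ = 108000 + ½·1260·(0.877² − 7.14²) − 1260·9.81·(+1.09) = 108000 + (-31700) − (13500) = 62900 Pa.

P₂ ≈ 62900 Pa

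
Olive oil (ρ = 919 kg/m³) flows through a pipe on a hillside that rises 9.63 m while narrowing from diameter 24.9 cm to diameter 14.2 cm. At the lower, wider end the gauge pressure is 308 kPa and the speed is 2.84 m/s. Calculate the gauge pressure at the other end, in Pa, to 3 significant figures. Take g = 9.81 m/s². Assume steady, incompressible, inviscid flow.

P₂ ≈ 190000 Pa

Continuity gives A₁v₁ = A₂v₂, so v₂ = (487 cm²)/(158 cm²) × 2.84 m/s = 8.73 m/s.
Energy conservation along the streamline gives P₂ = P₁ − ½ρ(v₂² − v₁²) − ρg(h₂ − h₁).
P₂ = 308000 + ½·919·(2.84² − 8.73²) − 919·9.81·(+9.63) = 308000 + (-31300) − (86800) = 190000 Pa.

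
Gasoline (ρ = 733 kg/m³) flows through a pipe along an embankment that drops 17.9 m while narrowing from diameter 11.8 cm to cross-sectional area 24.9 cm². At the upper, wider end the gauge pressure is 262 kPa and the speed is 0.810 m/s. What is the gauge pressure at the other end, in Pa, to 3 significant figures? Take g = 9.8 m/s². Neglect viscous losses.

Mass conservation (A₁v₁ = A₂v₂) gives v₂ = 0.810 × 109/24.9 = 3.56 m/s.
Energy conservation along the streamline gives P₂ = P₁ − ½ρ(v₂² − v₁²) − ρg(h₂ − h₁).
P₂ = 262000 + ½·733·(0.810² − 3.56²) − 733·9.8·(−17.9) = 262000 + (-4400) − (-129000) = 386000 Pa.

P₂ = 386000 Pa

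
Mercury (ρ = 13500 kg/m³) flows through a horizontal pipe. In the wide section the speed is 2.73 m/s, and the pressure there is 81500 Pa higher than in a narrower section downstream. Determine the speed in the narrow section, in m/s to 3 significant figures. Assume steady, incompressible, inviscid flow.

4.42 m/s

Horizontal Bernoulli: P₁ + ½ρv₁² = P₂ + ½ρv₂², so v₂² = v₁² + 2(P₁ − P₂)/ρ.
v₂ = √(2.73² + 2·81500/13500) = √(7.45 + 12.1) = 4.42 m/s.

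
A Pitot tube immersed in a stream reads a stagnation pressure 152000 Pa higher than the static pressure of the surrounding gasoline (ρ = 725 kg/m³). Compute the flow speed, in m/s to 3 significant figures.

20.5 m/s

The dynamic pressure equals the rise in static pressure at the stagnation point: ΔP = ½ρv².
v = √(2ΔP/ρ) = √(2·152000/725) = 20.5 m/s.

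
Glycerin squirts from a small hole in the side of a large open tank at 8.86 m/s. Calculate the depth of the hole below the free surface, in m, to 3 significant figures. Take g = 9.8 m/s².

Inverting v = √(2gh) gives h = v² / 2g.
h = 8.86²/(2·9.8) = 78.5/19.60 = 4.01 m.

h ≈ 4.01 m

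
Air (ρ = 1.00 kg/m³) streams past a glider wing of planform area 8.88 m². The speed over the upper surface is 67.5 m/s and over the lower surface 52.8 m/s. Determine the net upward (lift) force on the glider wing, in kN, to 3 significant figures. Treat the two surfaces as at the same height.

With equal heights on the two surfaces, Bernoulli gives P_lower − P_upper = ½ρ(v_upper² − v_lower²).
ΔP = ½·1.00·(67.5² − 52.8²) = 884 Pa.
Lift = ΔP · A = 884 × 8.88 = 7850 N.

F ≈ 7.85 kN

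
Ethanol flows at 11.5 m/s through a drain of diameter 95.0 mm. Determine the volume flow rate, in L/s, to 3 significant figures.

81.5 L/s

Q = A·v = 0.00709 m² × 11.5 m/s = 0.0815 m³/s.
Converting: 0.0815 m³/s × 1000 = 81.5 L/s.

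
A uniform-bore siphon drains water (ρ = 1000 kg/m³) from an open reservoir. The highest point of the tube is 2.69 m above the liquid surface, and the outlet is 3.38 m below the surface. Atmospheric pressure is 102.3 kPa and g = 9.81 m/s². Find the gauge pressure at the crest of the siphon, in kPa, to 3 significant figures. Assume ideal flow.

P_gauge = -59.5 kPa

The outlet speed comes from Torricelli: v = √(2g·3.38) = 8.14 m/s.
The bore is uniform, so the speed at the crest is the same v. Bernoulli surface→crest: P_atm = P_top + ½ρv² + ρg·h_top.
P_top = 102300 − ½·1000·8.14² − 1000·9.81·2.69 = 42800 Pa. So P_gauge = P_top − P_atm = -59500 Pa.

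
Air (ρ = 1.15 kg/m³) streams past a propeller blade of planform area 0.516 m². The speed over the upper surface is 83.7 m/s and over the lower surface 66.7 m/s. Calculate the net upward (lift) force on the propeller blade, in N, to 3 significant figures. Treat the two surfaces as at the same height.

The faster flow above has the lower pressure; Bernoulli (same height) gives ΔP = ½ρ(v_up² − v_low²).
ΔP = ½·1.15·(83.7² − 66.7²) = 1470 Pa.
Lift = ΔP · A = 1470 × 0.516 = 759 N.

F = 759 N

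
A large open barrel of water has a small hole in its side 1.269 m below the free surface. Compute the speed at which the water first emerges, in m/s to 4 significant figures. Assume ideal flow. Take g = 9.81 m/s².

Torricelli's result v = √(2gh) gives v = √(2·9.81·1.269) = 4.990 m/s.

v = 4.990 m/s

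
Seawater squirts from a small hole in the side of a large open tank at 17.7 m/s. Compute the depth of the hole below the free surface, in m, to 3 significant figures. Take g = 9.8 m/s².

h ≈ 16.0 m

For a small hole in a large open tank, ½v² = gh, giving h = v²/(2g).
h = 17.7²/(2·9.8) = 313/19.60 = 16.0 m.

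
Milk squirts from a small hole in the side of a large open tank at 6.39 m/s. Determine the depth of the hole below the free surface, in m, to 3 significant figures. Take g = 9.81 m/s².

2.08 m

Inverting v = √(2gh) gives h = v² / 2g.
h = 6.39²/(2·9.81) = 40.8/19.62 = 2.08 m.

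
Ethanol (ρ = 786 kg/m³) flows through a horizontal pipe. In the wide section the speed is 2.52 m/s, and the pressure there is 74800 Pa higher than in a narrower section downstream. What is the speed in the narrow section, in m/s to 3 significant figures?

With h₁ = h₂, rearranging Bernoulli gives v₂ = √(v₁² + 2ΔP/ρ).
v₂ = √(2.52² + 2·74800/786) = √(6.35 + 190) = 14.0 m/s.

v₂ = 14.0 m/s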